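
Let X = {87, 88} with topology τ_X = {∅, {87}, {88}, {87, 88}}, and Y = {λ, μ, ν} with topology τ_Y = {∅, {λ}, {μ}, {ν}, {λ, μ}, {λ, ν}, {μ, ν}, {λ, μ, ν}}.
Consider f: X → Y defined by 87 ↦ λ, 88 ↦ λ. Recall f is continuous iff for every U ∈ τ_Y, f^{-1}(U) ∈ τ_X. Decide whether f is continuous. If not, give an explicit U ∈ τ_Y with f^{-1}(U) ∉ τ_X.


f IS continuous.

Compute f^{-1}(U) for each U ∈ τ_Y:
  U = ∅: f^{-1}(U) = ∅ ∈ τ_X ✓.
  U = {λ}: f^{-1}(U) = {87, 88} ∈ τ_X ✓.
  U = {μ}: f^{-1}(U) = ∅ ∈ τ_X ✓.
  U = {ν}: f^{-1}(U) = ∅ ∈ τ_X ✓.
  U = {λ, μ}: f^{-1}(U) = {87, 88} ∈ τ_X ✓.
  U = {λ, ν}: f^{-1}(U) = {87, 88} ∈ τ_X ✓.
  U = {μ, ν}: f^{-1}(U) = ∅ ∈ τ_X ✓.
  U = {λ, μ, ν}: f^{-1}(U) = {87, 88} ∈ τ_X ✓.
Every preimage lies in τ_X, so f IS continuous.


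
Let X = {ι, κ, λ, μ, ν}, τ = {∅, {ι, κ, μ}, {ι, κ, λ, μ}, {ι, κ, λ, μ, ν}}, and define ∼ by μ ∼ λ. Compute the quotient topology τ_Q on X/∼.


X/∼ = {[ι], [κ], [λ=μ], [ν]}; |τ_Q| = 3.

Equivalence classes: [ι], [κ], [λ=μ], [ν].
Quotient map π: X → X/∼ sends ι ↦ [ι], κ ↦ [κ], λ ↦ [λ=μ], μ ↦ [λ=μ], ν ↦ [ν].
For each subset V ⊆ X/∼, compute π^{-1}(V) ⊆ X and check whether π^{-1}(V) ∈ τ. V is open in τ_Q iff π^{-1}(V) ∈ τ.
  V = {}: π^{-1}(V) = ∅ ∈ τ ✓.
  V = {[ι]}: π^{-1}(V) = {ι} ∉ τ ✗.
  V = {[κ]}: π^{-1}(V) = {κ} ∉ τ ✗.
  V = {[ι], [κ]}: π^{-1}(V) = {ι, κ} ∉ τ ✗.
  V = {[λ=μ]}: π^{-1}(V) = {λ, μ} ∉ τ ✗.
  V = {[ι], [λ=μ]}: π^{-1}(V) = {ι, λ, μ} ∉ τ ✗.
  V = {[κ], [λ=μ]}: π^{-1}(V) = {κ, λ, μ} ∉ τ ✗.
  V = {[ι], [κ], [λ=μ]}: π^{-1}(V) = {ι, κ, λ, μ} ∈ τ ✓.
  V = {[ν]}: π^{-1}(V) = {ν} ∉ τ ✗.
  V = {[ι], [ν]}: π^{-1}(V) = {ι, ν} ∉ τ ✗.
  V = {[κ], [ν]}: π^{-1}(V) = {κ, ν} ∉ τ ✗.
  V = {[ι], [κ], [ν]}: π^{-1}(V) = {ι, κ, ν} ∉ τ ✗.
  V = {[λ=μ], [ν]}: π^{-1}(V) = {λ, μ, ν} ∉ τ ✗.
  V = {[ι], [λ=μ], [ν]}: π^{-1}(V) = {ι, λ, μ, ν} ∉ τ ✗.
  V = {[κ], [λ=μ], [ν]}: π^{-1}(V) = {κ, λ, μ, ν} ∉ τ ✗.
  V = {[ι], [κ], [λ=μ], [ν]}: π^{-1}(V) = {ι, κ, λ, μ, ν} ∈ τ ✓.
Open sets in the quotient: τ_Q = {{}, {[ι], [κ], [λ=μ]}, {[ι], [κ], [λ=μ], [ν]}} (3 elements).


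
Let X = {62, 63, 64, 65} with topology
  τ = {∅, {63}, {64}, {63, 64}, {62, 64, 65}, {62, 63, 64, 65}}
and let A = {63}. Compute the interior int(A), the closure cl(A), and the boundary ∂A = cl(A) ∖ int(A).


int(A) = {63}, cl(A) = {63}, ∂A = ∅.

Closed sets in (X, τ) are complements of opens:
  closed(X, τ) = {∅, {63}, {62, 65}, {62, 63, 65}, {62, 64, 65}, {62, 63, 64, 65}}.
int(A) = ⋃ {U ∈ τ : U ⊆ A}. Opens contained in A: ∅, {63}.
Taking the union of these: int(A) = {63}.
cl(A) = ⋂ {C closed : A ⊆ C}. Closed sets containing A: {63}, {62, 63, 65}, {62, 63, 64, 65}.
Intersecting these: cl(A) = {63}.
∂A = cl(A) ∖ int(A) = {63} ∖ {63} = ∅.


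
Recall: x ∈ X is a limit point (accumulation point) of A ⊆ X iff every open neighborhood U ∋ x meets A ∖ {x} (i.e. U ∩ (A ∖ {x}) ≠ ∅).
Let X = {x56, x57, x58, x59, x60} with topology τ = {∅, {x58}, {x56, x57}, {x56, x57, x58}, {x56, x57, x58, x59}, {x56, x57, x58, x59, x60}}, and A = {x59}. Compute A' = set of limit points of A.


A' = {x60}

For each x ∈ X, list the open sets U ∈ τ with x ∈ U, then check whether U ∩ (A ∖ {x}) ≠ ∅ for every such U.
  x = x56: open {x56, x57} ∋ x has {x56, x57} ∩ (A ∖ {x56}) = ∅, so x is NOT a limit point.
  x = x57: open {x56, x57} ∋ x has {x56, x57} ∩ (A ∖ {x57}) = ∅, so x is NOT a limit point.
  x = x58: open {x58} ∋ x has {x58} ∩ (A ∖ {x58}) = ∅, so x is NOT a limit point.
  x = x59: open {x56, x57, x58, x59} ∋ x has {x56, x57, x58, x59} ∩ (A ∖ {x59}) = ∅, so x is NOT a limit point.
  x = x60: opens ∋ x are {x56, x57, x58, x59, x60}; each meets A ∖ {x60}, so x IS a limit point.
Collecting: A' = {x60}.


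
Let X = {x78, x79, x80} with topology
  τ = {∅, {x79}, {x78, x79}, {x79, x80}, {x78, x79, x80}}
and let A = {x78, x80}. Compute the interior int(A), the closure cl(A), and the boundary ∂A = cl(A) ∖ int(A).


int(A) = ∅, cl(A) = {x78, x80}, ∂A = {x78, x80}.

Closed sets in (X, τ) are complements of opens:
  closed(X, τ) = {∅, {x78}, {x80}, {x78, x80}, {x78, x79, x80}}.
int(A) = ⋃ {U ∈ τ : U ⊆ A}. Opens contained in A: ∅.
Taking the union of these: int(A) = ∅.
cl(A) = ⋂ {C closed : A ⊆ C}. Closed sets containing A: {x78, x80}, {x78, x79, x80}.
Intersecting these: cl(A) = {x78, x80}.
∂A = cl(A) ∖ int(A) = {x78, x80} ∖ ∅ = {x78, x80}.


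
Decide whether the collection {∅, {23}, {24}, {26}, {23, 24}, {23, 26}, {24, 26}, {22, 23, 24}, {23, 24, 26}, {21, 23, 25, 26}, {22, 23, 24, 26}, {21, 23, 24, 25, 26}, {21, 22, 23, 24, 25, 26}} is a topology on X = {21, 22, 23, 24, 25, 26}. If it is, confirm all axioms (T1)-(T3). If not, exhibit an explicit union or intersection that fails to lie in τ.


τ IS a topology on X.

Axiom (T1): ∅ ∈ τ? Yes; X ∈ τ? Yes.
Axiom (T2/T3): check pairwise unions and intersections of members of τ.
All pairwise intersections and unions checked — each lies in τ. Therefore τ satisfies (T1), (T2), (T3): it IS a topology on X.


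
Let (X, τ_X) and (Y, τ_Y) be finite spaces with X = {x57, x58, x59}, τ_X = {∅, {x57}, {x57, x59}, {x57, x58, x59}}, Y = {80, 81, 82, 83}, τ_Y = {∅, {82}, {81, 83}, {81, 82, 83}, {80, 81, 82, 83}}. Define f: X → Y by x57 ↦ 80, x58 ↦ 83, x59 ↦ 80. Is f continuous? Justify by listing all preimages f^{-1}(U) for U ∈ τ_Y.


f is NOT continuous.

Compute f^{-1}(U) for each U ∈ τ_Y:
  U = ∅: f^{-1}(U) = ∅ ∈ τ_X ✓.
  U = {82}: f^{-1}(U) = ∅ ∈ τ_X ✓.
  U = {81, 83}: f^{-1}(U) = {x58} ∉ τ_X ✗.
  U = {81, 82, 83}: f^{-1}(U) = {x58} ∉ τ_X ✗.
  U = {80, 81, 82, 83}: f^{-1}(U) = {x57, x58, x59} ∈ τ_X ✓.
Found U = {81, 83} with f^{-1}(U) = {x58} not in τ_X. Therefore f is NOT continuous.


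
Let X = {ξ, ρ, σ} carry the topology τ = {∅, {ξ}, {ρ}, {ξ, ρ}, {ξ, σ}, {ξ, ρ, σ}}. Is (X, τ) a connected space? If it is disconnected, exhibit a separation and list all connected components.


(X, τ) is disconnected; components = [{ρ}, {ξ, σ}].

Find clopen sets (U ∈ τ with X ∖ U ∈ τ):
  U = ∅, X ∖ U = {ξ, ρ, σ} — both open, so U is clopen.
  U = {ρ}, X ∖ U = {ξ, σ} — both open, so U is clopen.
  U = {ξ, σ}, X ∖ U = {ρ} — both open, so U is clopen.
  U = {ξ, ρ, σ}, X ∖ U = ∅ — both open, so U is clopen.
Nontrivial clopen(s) exist: e.g. {ξ, σ}. So (X, τ) is disconnected.
Compute connected components by grouping points that agree on all clopens:
  component: {ρ}
  component: {ξ, σ}


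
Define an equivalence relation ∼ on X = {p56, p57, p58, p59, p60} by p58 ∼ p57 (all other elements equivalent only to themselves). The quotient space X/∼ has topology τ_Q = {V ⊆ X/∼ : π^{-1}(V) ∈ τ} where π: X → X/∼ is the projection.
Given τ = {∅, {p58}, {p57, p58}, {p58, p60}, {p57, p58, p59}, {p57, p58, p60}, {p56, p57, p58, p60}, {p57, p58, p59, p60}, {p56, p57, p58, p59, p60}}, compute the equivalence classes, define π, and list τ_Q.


X/∼ = {[p56], [p57=p58], [p59], [p60]}; |τ_Q| = 7.

Equivalence classes: [p56], [p57=p58], [p59], [p60].
Quotient map π: X → X/∼ sends p56 ↦ [p56], p57 ↦ [p57=p58], p58 ↦ [p57=p58], p59 ↦ [p59], p60 ↦ [p60].
For each subset V ⊆ X/∼, compute π^{-1}(V) ⊆ X and check whether π^{-1}(V) ∈ τ. V is open in τ_Q iff π^{-1}(V) ∈ τ.
  V = {}: π^{-1}(V) = ∅ ∈ τ ✓.
  V = {[p56]}: π^{-1}(V) = {p56} ∉ τ ✗.
  V = {[p57=p58]}: π^{-1}(V) = {p57, p58} ∈ τ ✓.
  V = {[p56], [p57=p58]}: π^{-1}(V) = {p56, p57, p58} ∉ τ ✗.
  V = {[p59]}: π^{-1}(V) = {p59} ∉ τ ✗.
  V = {[p56], [p59]}: π^{-1}(V) = {p56, p59} ∉ τ ✗.
  V = {[p57=p58], [p59]}: π^{-1}(V) = {p57, p58, p59} ∈ τ ✓.
  V = {[p56], [p57=p58], [p59]}: π^{-1}(V) = {p56, p57, p58, p59} ∉ τ ✗.
  V = {[p60]}: π^{-1}(V) = {p60} ∉ τ ✗.
  V = {[p56], [p60]}: π^{-1}(V) = {p56, p60} ∉ τ ✗.
  V = {[p57=p58], [p60]}: π^{-1}(V) = {p57, p58, p60} ∈ τ ✓.
  V = {[p56], [p57=p58], [p60]}: π^{-1}(V) = {p56, p57, p58, p60} ∈ τ ✓.
  V = {[p59], [p60]}: π^{-1}(V) = {p59, p60} ∉ τ ✗.
  V = {[p56], [p59], [p60]}: π^{-1}(V) = {p56, p59, p60} ∉ τ ✗.
  V = {[p57=p58], [p59], [p60]}: π^{-1}(V) = {p57, p58, p59, p60} ∈ τ ✓.
  V = {[p56], [p57=p58], [p59], [p60]}: π^{-1}(V) = {p56, p57, p58, p59, p60} ∈ τ ✓.
Open sets in the quotient: τ_Q = {{}, {[p57=p58]}, {[p57=p58], [p59]}, {[p57=p58], [p60]}, {[p56], [p57=p58], [p60]}, {[p57=p58], [p59], [p60]}, {[p56], [p57=p58], [p59], [p60]}} (7 elements).


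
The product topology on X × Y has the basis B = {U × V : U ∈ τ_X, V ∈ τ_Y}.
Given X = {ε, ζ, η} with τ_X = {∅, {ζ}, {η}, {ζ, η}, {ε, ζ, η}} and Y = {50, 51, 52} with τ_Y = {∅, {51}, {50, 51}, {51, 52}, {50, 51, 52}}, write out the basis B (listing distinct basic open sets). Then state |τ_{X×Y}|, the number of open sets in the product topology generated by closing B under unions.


Basis B = {∅ × ∅, {ζ} × {51}, {η} × {51}, {ζ} × {50, 51}, {ζ} × {51, 52}, {ζ, η} × {51}, {η} × {50, 51}, {η} × {51, 52}, {ε, ζ, η} × {51}, {ζ} × {50, 51, 52}, {η} × {50, 51, 52}, {ζ, η} × {50, 51}, {ζ, η} × {51, 52}, {ε, ζ, η} × {50, 51}, {ε, ζ, η} × {51, 52}, {ζ, η} × {50, 51, 52}, {ε, ζ, η} × {50, 51, 52}}; |τ_{X×Y}| = 50.

Enumerate products U × V with U ∈ τ_X, V ∈ τ_Y (deduplicated):
  ∅ × ∅ = {} (∅)
  {ζ} × {51} = {(ζ,51)}
  {η} × {51} = {(η,51)}
  {ζ} × {50, 51} = {(ζ,50), (ζ,51)}
  {ζ} × {51, 52} = {(ζ,51), (ζ,52)}
  {ζ, η} × {51} = {(ζ,51), (η,51)}
  {η} × {50, 51} = {(η,50), (η,51)}
  {η} × {51, 52} = {(η,51), (η,52)}
  {ε, ζ, η} × {51} = {(ε,51), (ζ,51), (η,51)}
  {ζ} × {50, 51, 52} = {(ζ,50), (ζ,51), (ζ,52)}
  {η} × {50, 51, 52} = {(η,50), (η,51), (η,52)}
  {ζ, η} × {50, 51} = {(ζ,50), (ζ,51), (η,50), (η,51)}
  {ζ, η} × {51, 52} = {(ζ,51), (ζ,52), (η,51), (η,52)}
  {ε, ζ, η} × {50, 51} = {(ε,50), (ε,51), (ζ,50), (ζ,51), (η,50), (η,51)}
  {ε, ζ, η} × {51, 52} = {(ε,51), (ε,52), (ζ,51), (ζ,52), (η,51), (η,52)}
  {ζ, η} × {50, 51, 52} = {(ζ,50), (ζ,51), (ζ,52), (η,50), (η,51), (η,52)}
  {ε, ζ, η} × {50, 51, 52} = {(ε,50), (ε,51), (ε,52), (ζ,50), (ζ,51), (ζ,52), (η,50), (η,51), (η,52)}
These 17 distinct sets form the basis B.
Close under arbitrary unions to get τ_{X×Y}; counting gives |τ_{X×Y}| = 50.


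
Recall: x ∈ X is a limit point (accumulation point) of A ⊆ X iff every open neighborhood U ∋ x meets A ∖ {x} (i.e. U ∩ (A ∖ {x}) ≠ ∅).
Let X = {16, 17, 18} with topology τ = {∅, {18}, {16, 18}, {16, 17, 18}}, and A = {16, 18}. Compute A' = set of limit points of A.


A' = {16, 17}

For each x ∈ X, list the open sets U ∈ τ with x ∈ U, then check whether U ∩ (A ∖ {x}) ≠ ∅ for every such U.
  x = 16: opens ∋ x are {16, 18}, {16, 17, 18}; each meets A ∖ {16}, so x IS a limit point.
  x = 17: opens ∋ x are {16, 17, 18}; each meets A ∖ {17}, so x IS a limit point.
  x = 18: open {18} ∋ x has {18} ∩ (A ∖ {18}) = ∅, so x is NOT a limit point.
Collecting: A' = {16, 17}.


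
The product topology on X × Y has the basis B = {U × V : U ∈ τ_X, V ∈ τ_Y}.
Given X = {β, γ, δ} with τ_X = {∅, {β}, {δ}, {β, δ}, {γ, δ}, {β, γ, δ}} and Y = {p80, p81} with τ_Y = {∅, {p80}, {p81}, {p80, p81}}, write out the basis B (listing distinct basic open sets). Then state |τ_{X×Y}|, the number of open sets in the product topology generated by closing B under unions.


Basis B = {∅ × ∅, {β} × {p80}, {β} × {p81}, {δ} × {p80}, {δ} × {p81}, {β} × {p80, p81}, {β, δ} × {p80}, {β, δ} × {p81}, {γ, δ} × {p80}, {γ, δ} × {p81}, {δ} × {p80, p81}, {β, γ, δ} × {p80}, {β, γ, δ} × {p81}, {β, δ} × {p80, p81}, {γ, δ} × {p80, p81}, {β, γ, δ} × {p80, p81}}; |τ_{X×Y}| = 36.

Enumerate products U × V with U ∈ τ_X, V ∈ τ_Y (deduplicated):
  ∅ × ∅ = {} (∅)
  {β} × {p80} = {(β,p80)}
  {β} × {p81} = {(β,p81)}
  {δ} × {p80} = {(δ,p80)}
  {δ} × {p81} = {(δ,p81)}
  {β} × {p80, p81} = {(β,p80), (β,p81)}
  {β, δ} × {p80} = {(β,p80), (δ,p80)}
  {β, δ} × {p81} = {(β,p81), (δ,p81)}
  {γ, δ} × {p80} = {(γ,p80), (δ,p80)}
  {γ, δ} × {p81} = {(γ,p81), (δ,p81)}
  {δ} × {p80, p81} = {(δ,p80), (δ,p81)}
  {β, γ, δ} × {p80} = {(β,p80), (γ,p80), (δ,p80)}
  {β, γ, δ} × {p81} = {(β,p81), (γ,p81), (δ,p81)}
  {β, δ} × {p80, p81} = {(β,p80), (β,p81), (δ,p80), (δ,p81)}
  {γ, δ} × {p80, p81} = {(γ,p80), (γ,p81), (δ,p80), (δ,p81)}
  {β, γ, δ} × {p80, p81} = {(β,p80), (β,p81), (γ,p80), (γ,p81), (δ,p80), (δ,p81)}
These 16 distinct sets form the basis B.
Close under arbitrary unions to get τ_{X×Y}; counting gives |τ_{X×Y}| = 36.


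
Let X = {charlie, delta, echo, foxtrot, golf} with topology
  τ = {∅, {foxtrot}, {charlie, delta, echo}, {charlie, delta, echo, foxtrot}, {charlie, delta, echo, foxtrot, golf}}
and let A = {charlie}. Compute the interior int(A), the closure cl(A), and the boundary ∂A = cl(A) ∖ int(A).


int(A) = ∅, cl(A) = {charlie, delta, echo, golf}, ∂A = {charlie, delta, echo, golf}.

Closed sets in (X, τ) are complements of opens:
  closed(X, τ) = {∅, {golf}, {foxtrot, golf}, {charlie, delta, echo, golf}, {charlie, delta, echo, foxtrot, golf}}.
int(A) = ⋃ {U ∈ τ : U ⊆ A}. Opens contained in A: ∅.
Taking the union of these: int(A) = ∅.
cl(A) = ⋂ {C closed : A ⊆ C}. Closed sets containing A: {charlie, delta, echo, golf}, {charlie, delta, echo, foxtrot, golf}.
Intersecting these: cl(A) = {charlie, delta, echo, golf}.
∂A = cl(A) ∖ int(A) = {charlie, delta, echo, golf} ∖ ∅ = {charlie, delta, echo, golf}.


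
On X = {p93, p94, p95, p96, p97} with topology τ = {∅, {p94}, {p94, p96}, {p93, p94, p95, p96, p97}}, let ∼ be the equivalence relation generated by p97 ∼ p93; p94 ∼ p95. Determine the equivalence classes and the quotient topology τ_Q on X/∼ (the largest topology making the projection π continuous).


X/∼ = {[p93=p97], [p94=p95], [p96]}; |τ_Q| = 2.

Equivalence classes: [p93=p97], [p94=p95], [p96].
Quotient map π: X → X/∼ sends p93 ↦ [p93=p97], p94 ↦ [p94=p95], p95 ↦ [p94=p95], p96 ↦ [p96], p97 ↦ [p93=p97].
For each subset V ⊆ X/∼, compute π^{-1}(V) ⊆ X and check whether π^{-1}(V) ∈ τ. V is open in τ_Q iff π^{-1}(V) ∈ τ.
  V = {}: π^{-1}(V) = ∅ ∈ τ ✓.
  V = {[p93=p97]}: π^{-1}(V) = {p93, p97} ∉ τ ✗.
  V = {[p94=p95]}: π^{-1}(V) = {p94, p95} ∉ τ ✗.
  V = {[p93=p97], [p94=p95]}: π^{-1}(V) = {p93, p94, p95, p97} ∉ τ ✗.
  V = {[p96]}: π^{-1}(V) = {p96} ∉ τ ✗.
  V = {[p93=p97], [p96]}: π^{-1}(V) = {p93, p96, p97} ∉ τ ✗.
  V = {[p94=p95], [p96]}: π^{-1}(V) = {p94, p95, p96} ∉ τ ✗.
  V = {[p93=p97], [p94=p95], [p96]}: π^{-1}(V) = {p93, p94, p95, p96, p97} ∈ τ ✓.
Open sets in the quotient: τ_Q = {{}, {[p93=p97], [p94=p95], [p96]}} (2 elements).


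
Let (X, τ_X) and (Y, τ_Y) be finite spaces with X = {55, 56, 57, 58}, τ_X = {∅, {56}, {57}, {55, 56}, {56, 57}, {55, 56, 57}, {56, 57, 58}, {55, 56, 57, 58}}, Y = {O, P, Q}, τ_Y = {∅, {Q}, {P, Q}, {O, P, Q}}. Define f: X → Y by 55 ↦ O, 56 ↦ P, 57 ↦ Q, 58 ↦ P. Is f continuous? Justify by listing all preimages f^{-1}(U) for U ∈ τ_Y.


f IS continuous.

Compute f^{-1}(U) for each U ∈ τ_Y:
  U = ∅: f^{-1}(U) = ∅ ∈ τ_X ✓.
  U = {Q}: f^{-1}(U) = {57} ∈ τ_X ✓.
  U = {P, Q}: f^{-1}(U) = {56, 57, 58} ∈ τ_X ✓.
  U = {O, P, Q}: f^{-1}(U) = {55, 56, 57, 58} ∈ τ_X ✓.
Every preimage lies in τ_X, so f IS continuous.


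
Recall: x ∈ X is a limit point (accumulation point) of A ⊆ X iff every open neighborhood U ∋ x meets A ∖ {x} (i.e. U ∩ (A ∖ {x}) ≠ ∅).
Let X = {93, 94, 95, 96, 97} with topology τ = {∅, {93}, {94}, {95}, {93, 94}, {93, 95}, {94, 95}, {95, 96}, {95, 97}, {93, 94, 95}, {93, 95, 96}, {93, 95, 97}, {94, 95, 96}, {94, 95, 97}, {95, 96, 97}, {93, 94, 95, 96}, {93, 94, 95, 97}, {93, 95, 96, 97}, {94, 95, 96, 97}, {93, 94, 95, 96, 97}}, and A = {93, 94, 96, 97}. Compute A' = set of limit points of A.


A' = ∅

For each x ∈ X, list the open sets U ∈ τ with x ∈ U, then check whether U ∩ (A ∖ {x}) ≠ ∅ for every such U.
  x = 93: open {93} ∋ x has {93} ∩ (A ∖ {93}) = ∅, so x is NOT a limit point.
  x = 94: open {94} ∋ x has {94} ∩ (A ∖ {94}) = ∅, so x is NOT a limit point.
  x = 95: open {95} ∋ x has {95} ∩ (A ∖ {95}) = ∅, so x is NOT a limit point.
  x = 96: open {95, 96} ∋ x has {95, 96} ∩ (A ∖ {96}) = ∅, so x is NOT a limit point.
  x = 97: open {95, 97} ∋ x has {95, 97} ∩ (A ∖ {97}) = ∅, so x is NOT a limit point.
Collecting: A' = ∅.


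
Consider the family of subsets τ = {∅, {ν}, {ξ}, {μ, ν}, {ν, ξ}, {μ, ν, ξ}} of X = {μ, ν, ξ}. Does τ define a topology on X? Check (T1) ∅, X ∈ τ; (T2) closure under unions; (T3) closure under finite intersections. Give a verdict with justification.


τ IS a topology on X.

Axiom (T1): ∅ ∈ τ? Yes; X ∈ τ? Yes.
Axiom (T2/T3): check pairwise unions and intersections of members of τ.
All pairwise intersections and unions checked — each lies in τ. Therefore τ satisfies (T1), (T2), (T3): it IS a topology on X.


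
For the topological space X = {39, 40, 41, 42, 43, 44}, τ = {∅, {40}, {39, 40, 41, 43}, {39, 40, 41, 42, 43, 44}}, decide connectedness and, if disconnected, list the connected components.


(X, τ) is connected.

Find clopen sets (U ∈ τ with X ∖ U ∈ τ):
  U = ∅, X ∖ U = {39, 40, 41, 42, 43, 44} — both open, so U is clopen.
  U = {39, 40, 41, 42, 43, 44}, X ∖ U = ∅ — both open, so U is clopen.
Only trivial clopens (∅ and X) exist, so (X, τ) is connected.
Compute connected components by grouping points that agree on all clopens:
  component: {39, 40, 41, 42, 43, 44}


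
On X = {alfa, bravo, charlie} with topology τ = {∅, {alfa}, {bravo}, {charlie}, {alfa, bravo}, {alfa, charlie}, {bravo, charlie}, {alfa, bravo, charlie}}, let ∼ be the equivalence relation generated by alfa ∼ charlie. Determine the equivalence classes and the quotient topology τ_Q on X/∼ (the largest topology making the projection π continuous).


X/∼ = {[alfa=charlie], [bravo]}; |τ_Q| = 4.

Equivalence classes: [alfa=charlie], [bravo].
Quotient map π: X → X/∼ sends alfa ↦ [alfa=charlie], bravo ↦ [bravo], charlie ↦ [alfa=charlie].
For each subset V ⊆ X/∼, compute π^{-1}(V) ⊆ X and check whether π^{-1}(V) ∈ τ. V is open in τ_Q iff π^{-1}(V) ∈ τ.
  V = {}: π^{-1}(V) = ∅ ∈ τ ✓.
  V = {[alfa=charlie]}: π^{-1}(V) = {alfa, charlie} ∈ τ ✓.
  V = {[bravo]}: π^{-1}(V) = {bravo} ∈ τ ✓.
  V = {[alfa=charlie], [bravo]}: π^{-1}(V) = {alfa, bravo, charlie} ∈ τ ✓.
Open sets in the quotient: τ_Q = {{}, {[alfa=charlie]}, {[bravo]}, {[alfa=charlie], [bravo]}} (4 elements).


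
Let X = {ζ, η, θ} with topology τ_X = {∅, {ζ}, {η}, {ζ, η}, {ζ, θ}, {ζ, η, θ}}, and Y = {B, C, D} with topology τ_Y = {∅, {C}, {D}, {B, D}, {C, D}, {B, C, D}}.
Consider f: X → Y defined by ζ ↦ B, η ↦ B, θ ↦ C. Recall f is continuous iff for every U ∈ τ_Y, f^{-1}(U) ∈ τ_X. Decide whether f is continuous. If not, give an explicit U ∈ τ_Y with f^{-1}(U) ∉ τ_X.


f is NOT continuous.

Compute f^{-1}(U) for each U ∈ τ_Y:
  U = ∅: f^{-1}(U) = ∅ ∈ τ_X ✓.
  U = {C}: f^{-1}(U) = {θ} ∉ τ_X ✗.
  U = {D}: f^{-1}(U) = ∅ ∈ τ_X ✓.
  U = {B, D}: f^{-1}(U) = {ζ, η} ∈ τ_X ✓.
  U = {C, D}: f^{-1}(U) = {θ} ∉ τ_X ✗.
  U = {B, C, D}: f^{-1}(U) = {ζ, η, θ} ∈ τ_X ✓.
Found U = {C} with f^{-1}(U) = {θ} not in τ_X. Therefore f is NOT continuous.


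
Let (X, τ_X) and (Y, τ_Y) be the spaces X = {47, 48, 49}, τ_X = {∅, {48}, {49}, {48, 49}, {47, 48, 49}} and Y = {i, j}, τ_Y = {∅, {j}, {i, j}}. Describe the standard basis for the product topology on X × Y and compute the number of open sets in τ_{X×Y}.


Basis B = {∅ × ∅, {48} × {j}, {49} × {j}, {48} × {i, j}, {48, 49} × {j}, {49} × {i, j}, {47, 48, 49} × {j}, {48, 49} × {i, j}, {47, 48, 49} × {i, j}}; |τ_{X×Y}| = 14.

Enumerate products U × V with U ∈ τ_X, V ∈ τ_Y (deduplicated):
  ∅ × ∅ = {} (∅)
  {48} × {j} = {(48,j)}
  {49} × {j} = {(49,j)}
  {48} × {i, j} = {(48,i), (48,j)}
  {48, 49} × {j} = {(48,j), (49,j)}
  {49} × {i, j} = {(49,i), (49,j)}
  {47, 48, 49} × {j} = {(47,j), (48,j), (49,j)}
  {48, 49} × {i, j} = {(48,i), (48,j), (49,i), (49,j)}
  {47, 48, 49} × {i, j} = {(47,i), (47,j), (48,i), (48,j), (49,i), (49,j)}
These 9 distinct sets form the basis B.
Close under arbitrary unions to get τ_{X×Y}; counting gives |τ_{X×Y}| = 14.


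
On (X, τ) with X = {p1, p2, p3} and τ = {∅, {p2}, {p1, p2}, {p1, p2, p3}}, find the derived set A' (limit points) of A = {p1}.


A' = {p3}

For each x ∈ X, list the open sets U ∈ τ with x ∈ U, then check whether U ∩ (A ∖ {x}) ≠ ∅ for every such U.
  x = p1: open {p1, p2} ∋ x has {p1, p2} ∩ (A ∖ {p1}) = ∅, so x is NOT a limit point.
  x = p2: open {p2} ∋ x has {p2} ∩ (A ∖ {p2}) = ∅, so x is NOT a limit point.
  x = p3: opens ∋ x are {p1, p2, p3}; each meets A ∖ {p3}, so x IS a limit point.
Collecting: A' = {p3}.


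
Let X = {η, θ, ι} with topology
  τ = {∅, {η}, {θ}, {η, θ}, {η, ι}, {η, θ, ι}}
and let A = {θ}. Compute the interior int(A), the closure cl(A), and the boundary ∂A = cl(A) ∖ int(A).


int(A) = {θ}, cl(A) = {θ}, ∂A = ∅.

Closed sets in (X, τ) are complements of opens:
  closed(X, τ) = {∅, {θ}, {ι}, {η, ι}, {θ, ι}, {η, θ, ι}}.
int(A) = ⋃ {U ∈ τ : U ⊆ A}. Opens contained in A: ∅, {θ}.
Taking the union of these: int(A) = {θ}.
cl(A) = ⋂ {C closed : A ⊆ C}. Closed sets containing A: {θ}, {θ, ι}, {η, θ, ι}.
Intersecting these: cl(A) = {θ}.
∂A = cl(A) ∖ int(A) = {θ} ∖ {θ} = ∅.


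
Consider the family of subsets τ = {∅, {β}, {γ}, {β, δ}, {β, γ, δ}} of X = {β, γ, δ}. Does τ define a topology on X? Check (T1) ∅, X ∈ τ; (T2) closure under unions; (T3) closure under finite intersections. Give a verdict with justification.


τ is NOT a topology on X.

Axiom (T1): ∅ ∈ τ? Yes; X ∈ τ? Yes.
Axiom (T2/T3): check pairwise unions and intersections of members of τ.
Counterexample for (T2): {β} ∪ {γ} = {β, γ} ∉ τ. Therefore τ is NOT a topology.


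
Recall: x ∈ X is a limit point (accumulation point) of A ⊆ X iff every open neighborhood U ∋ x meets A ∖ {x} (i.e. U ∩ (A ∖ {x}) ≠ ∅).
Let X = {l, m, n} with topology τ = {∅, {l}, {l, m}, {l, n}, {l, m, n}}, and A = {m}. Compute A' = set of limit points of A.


A' = ∅

For each x ∈ X, list the open sets U ∈ τ with x ∈ U, then check whether U ∩ (A ∖ {x}) ≠ ∅ for every such U.
  x = l: open {l} ∋ x has {l} ∩ (A ∖ {l}) = ∅, so x is NOT a limit point.
  x = m: open {l, m} ∋ x has {l, m} ∩ (A ∖ {m}) = ∅, so x is NOT a limit point.
  x = n: open {l, n} ∋ x has {l, n} ∩ (A ∖ {n}) = ∅, so x is NOT a limit point.
Collecting: A' = ∅.


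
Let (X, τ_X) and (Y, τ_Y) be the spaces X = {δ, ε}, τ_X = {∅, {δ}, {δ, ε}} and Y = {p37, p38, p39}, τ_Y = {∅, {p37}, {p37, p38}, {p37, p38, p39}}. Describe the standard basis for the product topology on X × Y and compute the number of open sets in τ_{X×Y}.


Basis B = {∅ × ∅, {δ} × {p37}, {δ} × {p37, p38}, {δ, ε} × {p37}, {δ} × {p37, p38, p39}, {δ, ε} × {p37, p38}, {δ, ε} × {p37, p38, p39}}; |τ_{X×Y}| = 10.

Enumerate products U × V with U ∈ τ_X, V ∈ τ_Y (deduplicated):
  ∅ × ∅ = {} (∅)
  {δ} × {p37} = {(δ,p37)}
  {δ} × {p37, p38} = {(δ,p37), (δ,p38)}
  {δ, ε} × {p37} = {(δ,p37), (ε,p37)}
  {δ} × {p37, p38, p39} = {(δ,p37), (δ,p38), (δ,p39)}
  {δ, ε} × {p37, p38} = {(δ,p37), (δ,p38), (ε,p37), (ε,p38)}
  {δ, ε} × {p37, p38, p39} = {(δ,p37), (δ,p38), (δ,p39), (ε,p37), (ε,p38), (ε,p39)}
These 7 distinct sets form the basis B.
Close under arbitrary unions to get τ_{X×Y}; counting gives |τ_{X×Y}| = 10.


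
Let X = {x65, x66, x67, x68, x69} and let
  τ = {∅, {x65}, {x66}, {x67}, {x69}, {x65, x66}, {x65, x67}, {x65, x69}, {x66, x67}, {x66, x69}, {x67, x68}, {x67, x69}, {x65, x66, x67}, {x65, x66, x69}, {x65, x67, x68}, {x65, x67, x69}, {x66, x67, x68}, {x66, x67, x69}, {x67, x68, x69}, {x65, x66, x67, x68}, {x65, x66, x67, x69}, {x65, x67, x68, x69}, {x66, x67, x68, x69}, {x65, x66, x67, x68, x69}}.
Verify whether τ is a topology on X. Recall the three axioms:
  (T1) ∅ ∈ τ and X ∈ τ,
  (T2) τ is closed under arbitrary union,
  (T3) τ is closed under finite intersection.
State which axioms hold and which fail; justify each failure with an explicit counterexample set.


τ IS a topology on X.

Axiom (T1): ∅ ∈ τ? Yes; X ∈ τ? Yes.
Axiom (T2/T3): check pairwise unions and intersections of members of τ.
All pairwise intersections and unions checked — each lies in τ. Therefore τ satisfies (T1), (T2), (T3): it IS a topology on X.


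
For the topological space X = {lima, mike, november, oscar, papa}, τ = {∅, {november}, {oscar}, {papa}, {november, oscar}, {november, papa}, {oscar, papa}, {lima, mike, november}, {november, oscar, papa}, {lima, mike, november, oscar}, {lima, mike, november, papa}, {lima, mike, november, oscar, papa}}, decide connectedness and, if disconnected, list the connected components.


(X, τ) is disconnected; components = [{oscar}, {papa}, {lima, mike, november}].

Find clopen sets (U ∈ τ with X ∖ U ∈ τ):
  U = ∅, X ∖ U = {lima, mike, november, oscar, papa} — both open, so U is clopen.
  U = {oscar}, X ∖ U = {lima, mike, november, papa} — both open, so U is clopen.
  U = {papa}, X ∖ U = {lima, mike, november, oscar} — both open, so U is clopen.
  U = {oscar, papa}, X ∖ U = {lima, mike, november} — both open, so U is clopen.
  U = {lima, mike, november}, X ∖ U = {oscar, papa} — both open, so U is clopen.
  U = {lima, mike, november, oscar}, X ∖ U = {papa} — both open, so U is clopen.
  U = {lima, mike, november, papa}, X ∖ U = {oscar} — both open, so U is clopen.
  U = {lima, mike, november, oscar, papa}, X ∖ U = ∅ — both open, so U is clopen.
Nontrivial clopen(s) exist: e.g. {oscar, papa}. So (X, τ) is disconnected.
Compute connected components by grouping points that agree on all clopens:
  component: {oscar}
  component: {papa}
  component: {lima, mike, november}


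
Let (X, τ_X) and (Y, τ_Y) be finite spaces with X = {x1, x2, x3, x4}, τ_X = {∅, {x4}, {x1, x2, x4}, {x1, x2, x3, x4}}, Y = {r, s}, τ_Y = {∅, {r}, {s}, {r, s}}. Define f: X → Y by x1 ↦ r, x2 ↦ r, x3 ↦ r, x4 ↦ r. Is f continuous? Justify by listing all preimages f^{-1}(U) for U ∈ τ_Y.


f IS continuous.

Compute f^{-1}(U) for each U ∈ τ_Y:
  U = ∅: f^{-1}(U) = ∅ ∈ τ_X ✓.
  U = {r}: f^{-1}(U) = {x1, x2, x3, x4} ∈ τ_X ✓.
  U = {s}: f^{-1}(U) = ∅ ∈ τ_X ✓.
  U = {r, s}: f^{-1}(U) = {x1, x2, x3, x4} ∈ τ_X ✓.
Every preimage lies in τ_X, so f IS continuous.


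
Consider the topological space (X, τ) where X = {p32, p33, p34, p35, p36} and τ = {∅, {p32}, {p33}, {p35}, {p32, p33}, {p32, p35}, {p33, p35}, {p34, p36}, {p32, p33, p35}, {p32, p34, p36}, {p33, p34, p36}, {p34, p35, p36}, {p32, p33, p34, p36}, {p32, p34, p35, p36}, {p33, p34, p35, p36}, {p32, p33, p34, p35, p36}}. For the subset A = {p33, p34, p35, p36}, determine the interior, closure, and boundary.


int(A) = {p33, p34, p35, p36}, cl(A) = {p33, p34, p35, p36}, ∂A = ∅.

Closed sets in (X, τ) are complements of opens:
  closed(X, τ) = {∅, {p32}, {p33}, {p35}, {p32, p33}, {p32, p35}, {p33, p35}, {p34, p36}, {p32, p33, p35}, {p32, p34, p36}, {p33, p34, p36}, {p34, p35, p36}, {p32, p33, p34, p36}, {p32, p34, p35, p36}, {p33, p34, p35, p36}, {p32, p33, p34, p35, p36}}.
int(A) = ⋃ {U ∈ τ : U ⊆ A}. Opens contained in A: ∅, {p33}, {p35}, {p33, p35}, {p34, p36}, {p33, p34, p36}, {p34, p35, p36}, {p33, p34, p35, p36}.
Taking the union of these: int(A) = {p33, p34, p35, p36}.
cl(A) = ⋂ {C closed : A ⊆ C}. Closed sets containing A: {p33, p34, p35, p36}, {p32, p33, p34, p35, p36}.
Intersecting these: cl(A) = {p33, p34, p35, p36}.
∂A = cl(A) ∖ int(A) = {p33, p34, p35, p36} ∖ {p33, p34, p35, p36} = ∅.


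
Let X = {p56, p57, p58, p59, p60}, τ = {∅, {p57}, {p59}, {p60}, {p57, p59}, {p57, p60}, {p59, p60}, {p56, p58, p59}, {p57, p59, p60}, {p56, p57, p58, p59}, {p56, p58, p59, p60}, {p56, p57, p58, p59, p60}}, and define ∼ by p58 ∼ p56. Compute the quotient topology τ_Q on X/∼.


X/∼ = {[p56=p58], [p57], [p59], [p60]}; |τ_Q| = 12.

Equivalence classes: [p56=p58], [p57], [p59], [p60].
Quotient map π: X → X/∼ sends p56 ↦ [p56=p58], p57 ↦ [p57], p58 ↦ [p56=p58], p59 ↦ [p59], p60 ↦ [p60].
For each subset V ⊆ X/∼, compute π^{-1}(V) ⊆ X and check whether π^{-1}(V) ∈ τ. V is open in τ_Q iff π^{-1}(V) ∈ τ.
  V = {}: π^{-1}(V) = ∅ ∈ τ ✓.
  V = {[p56=p58]}: π^{-1}(V) = {p56, p58} ∉ τ ✗.
  V = {[p57]}: π^{-1}(V) = {p57} ∈ τ ✓.
  V = {[p56=p58], [p57]}: π^{-1}(V) = {p56, p57, p58} ∉ τ ✗.
  V = {[p59]}: π^{-1}(V) = {p59} ∈ τ ✓.
  V = {[p56=p58], [p59]}: π^{-1}(V) = {p56, p58, p59} ∈ τ ✓.
  V = {[p57], [p59]}: π^{-1}(V) = {p57, p59} ∈ τ ✓.
  V = {[p56=p58], [p57], [p59]}: π^{-1}(V) = {p56, p57, p58, p59} ∈ τ ✓.
  V = {[p60]}: π^{-1}(V) = {p60} ∈ τ ✓.
  V = {[p56=p58], [p60]}: π^{-1}(V) = {p56, p58, p60} ∉ τ ✗.
  V = {[p57], [p60]}: π^{-1}(V) = {p57, p60} ∈ τ ✓.
  V = {[p56=p58], [p57], [p60]}: π^{-1}(V) = {p56, p57, p58, p60} ∉ τ ✗.
  V = {[p59], [p60]}: π^{-1}(V) = {p59, p60} ∈ τ ✓.
  V = {[p56=p58], [p59], [p60]}: π^{-1}(V) = {p56, p58, p59, p60} ∈ τ ✓.
  V = {[p57], [p59], [p60]}: π^{-1}(V) = {p57, p59, p60} ∈ τ ✓.
  V = {[p56=p58], [p57], [p59], [p60]}: π^{-1}(V) = {p56, p57, p58, p59, p60} ∈ τ ✓.
Open sets in the quotient: τ_Q = {{}, {[p57]}, {[p59]}, {[p56=p58], [p59]}, {[p57], [p59]}, {[p56=p58], [p57], [p59]}, {[p60]}, {[p57], [p60]}, {[p59], [p60]}, {[p56=p58], [p59], [p60]}, {[p57], [p59], [p60]}, {[p56=p58], [p57], [p59], [p60]}} (12 elements).


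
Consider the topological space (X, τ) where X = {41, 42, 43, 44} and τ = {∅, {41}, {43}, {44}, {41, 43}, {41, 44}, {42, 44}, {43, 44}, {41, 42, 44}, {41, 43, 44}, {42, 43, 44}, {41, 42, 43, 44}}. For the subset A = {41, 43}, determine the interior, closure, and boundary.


int(A) = {41, 43}, cl(A) = {41, 43}, ∂A = ∅.

Closed sets in (X, τ) are complements of opens:
  closed(X, τ) = {∅, {41}, {42}, {43}, {41, 42}, {41, 43}, {42, 43}, {42, 44}, {41, 42, 43}, {41, 42, 44}, {42, 43, 44}, {41, 42, 43, 44}}.
int(A) = ⋃ {U ∈ τ : U ⊆ A}. Opens contained in A: ∅, {41}, {43}, {41, 43}.
Taking the union of these: int(A) = {41, 43}.
cl(A) = ⋂ {C closed : A ⊆ C}. Closed sets containing A: {41, 43}, {41, 42, 43}, {41, 42, 43, 44}.
Intersecting these: cl(A) = {41, 43}.
∂A = cl(A) ∖ int(A) = {41, 43} ∖ {41, 43} = ∅.


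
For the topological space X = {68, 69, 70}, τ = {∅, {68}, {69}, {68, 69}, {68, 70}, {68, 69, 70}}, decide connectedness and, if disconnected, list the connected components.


(X, τ) is disconnected; components = [{69}, {68, 70}].

Find clopen sets (U ∈ τ with X ∖ U ∈ τ):
  U = ∅, X ∖ U = {68, 69, 70} — both open, so U is clopen.
  U = {69}, X ∖ U = {68, 70} — both open, so U is clopen.
  U = {68, 70}, X ∖ U = {69} — both open, so U is clopen.
  U = {68, 69, 70}, X ∖ U = ∅ — both open, so U is clopen.
Nontrivial clopen(s) exist: e.g. {68, 70}. So (X, τ) is disconnected.
Compute connected components by grouping points that agree on all clopens:
  component: {69}
  component: {68, 70}


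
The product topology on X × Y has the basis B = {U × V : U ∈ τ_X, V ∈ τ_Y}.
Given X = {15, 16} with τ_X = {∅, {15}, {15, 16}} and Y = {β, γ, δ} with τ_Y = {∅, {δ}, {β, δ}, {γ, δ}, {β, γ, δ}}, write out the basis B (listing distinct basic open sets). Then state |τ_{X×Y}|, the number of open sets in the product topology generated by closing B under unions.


Basis B = {∅ × ∅, {15} × {δ}, {15} × {β, δ}, {15} × {γ, δ}, {15, 16} × {δ}, {15} × {β, γ, δ}, {15, 16} × {β, δ}, {15, 16} × {γ, δ}, {15, 16} × {β, γ, δ}}; |τ_{X×Y}| = 14.

Enumerate products U × V with U ∈ τ_X, V ∈ τ_Y (deduplicated):
  ∅ × ∅ = {} (∅)
  {15} × {δ} = {(15,δ)}
  {15} × {β, δ} = {(15,β), (15,δ)}
  {15} × {γ, δ} = {(15,γ), (15,δ)}
  {15, 16} × {δ} = {(15,δ), (16,δ)}
  {15} × {β, γ, δ} = {(15,β), (15,γ), (15,δ)}
  {15, 16} × {β, δ} = {(15,β), (15,δ), (16,β), (16,δ)}
  {15, 16} × {γ, δ} = {(15,γ), (15,δ), (16,γ), (16,δ)}
  {15, 16} × {β, γ, δ} = {(15,β), (15,γ), (15,δ), (16,β), (16,γ), (16,δ)}
These 9 distinct sets form the basis B.
Close under arbitrary unions to get τ_{X×Y}; counting gives |τ_{X×Y}| = 14.


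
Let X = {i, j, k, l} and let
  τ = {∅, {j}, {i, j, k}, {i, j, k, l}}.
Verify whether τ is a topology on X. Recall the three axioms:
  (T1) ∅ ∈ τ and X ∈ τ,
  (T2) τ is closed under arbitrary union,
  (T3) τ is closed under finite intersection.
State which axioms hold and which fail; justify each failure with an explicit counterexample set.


τ IS a topology on X.

Axiom (T1): ∅ ∈ τ? Yes; X ∈ τ? Yes.
Axiom (T2/T3): check pairwise unions and intersections of members of τ.
All pairwise intersections and unions checked — each lies in τ. Therefore τ satisfies (T1), (T2), (T3): it IS a topology on X.


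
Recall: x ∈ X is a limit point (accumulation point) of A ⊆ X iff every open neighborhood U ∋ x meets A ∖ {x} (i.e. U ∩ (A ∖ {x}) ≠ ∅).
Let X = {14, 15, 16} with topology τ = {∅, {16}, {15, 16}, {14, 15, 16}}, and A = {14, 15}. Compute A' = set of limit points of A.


A' = {14}

For each x ∈ X, list the open sets U ∈ τ with x ∈ U, then check whether U ∩ (A ∖ {x}) ≠ ∅ for every such U.
  x = 14: opens ∋ x are {14, 15, 16}; each meets A ∖ {14}, so x IS a limit point.
  x = 15: open {15, 16} ∋ x has {15, 16} ∩ (A ∖ {15}) = ∅, so x is NOT a limit point.
  x = 16: open {16} ∋ x has {16} ∩ (A ∖ {16}) = ∅, so x is NOT a limit point.
Collecting: A' = {14}.


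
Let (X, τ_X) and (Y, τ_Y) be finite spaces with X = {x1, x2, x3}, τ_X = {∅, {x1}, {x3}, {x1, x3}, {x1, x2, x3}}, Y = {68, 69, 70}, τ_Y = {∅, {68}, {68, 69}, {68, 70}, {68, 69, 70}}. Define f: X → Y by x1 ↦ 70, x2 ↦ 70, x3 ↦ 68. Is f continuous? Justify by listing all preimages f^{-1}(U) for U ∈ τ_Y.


f IS continuous.

Compute f^{-1}(U) for each U ∈ τ_Y:
  U = ∅: f^{-1}(U) = ∅ ∈ τ_X ✓.
  U = {68}: f^{-1}(U) = {x3} ∈ τ_X ✓.
  U = {68, 69}: f^{-1}(U) = {x3} ∈ τ_X ✓.
  U = {68, 70}: f^{-1}(U) = {x1, x2, x3} ∈ τ_X ✓.
  U = {68, 69, 70}: f^{-1}(U) = {x1, x2, x3} ∈ τ_X ✓.
Every preimage lies in τ_X, so f IS continuous.


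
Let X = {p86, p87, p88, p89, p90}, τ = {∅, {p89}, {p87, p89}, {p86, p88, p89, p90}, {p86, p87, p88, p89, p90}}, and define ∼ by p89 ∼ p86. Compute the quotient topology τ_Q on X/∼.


X/∼ = {[p86=p89], [p87], [p88], [p90]}; |τ_Q| = 3.

Equivalence classes: [p86=p89], [p87], [p88], [p90].
Quotient map π: X → X/∼ sends p86 ↦ [p86=p89], p87 ↦ [p87], p88 ↦ [p88], p89 ↦ [p86=p89], p90 ↦ [p90].
For each subset V ⊆ X/∼, compute π^{-1}(V) ⊆ X and check whether π^{-1}(V) ∈ τ. V is open in τ_Q iff π^{-1}(V) ∈ τ.
  V = {}: π^{-1}(V) = ∅ ∈ τ ✓.
  V = {[p86=p89]}: π^{-1}(V) = {p86, p89} ∉ τ ✗.
  V = {[p87]}: π^{-1}(V) = {p87} ∉ τ ✗.
  V = {[p86=p89], [p87]}: π^{-1}(V) = {p86, p87, p89} ∉ τ ✗.
  V = {[p88]}: π^{-1}(V) = {p88} ∉ τ ✗.
  V = {[p86=p89], [p88]}: π^{-1}(V) = {p86, p88, p89} ∉ τ ✗.
  V = {[p87], [p88]}: π^{-1}(V) = {p87, p88} ∉ τ ✗.
  V = {[p86=p89], [p87], [p88]}: π^{-1}(V) = {p86, p87, p88, p89} ∉ τ ✗.
  V = {[p90]}: π^{-1}(V) = {p90} ∉ τ ✗.
  V = {[p86=p89], [p90]}: π^{-1}(V) = {p86, p89, p90} ∉ τ ✗.
  V = {[p87], [p90]}: π^{-1}(V) = {p87, p90} ∉ τ ✗.
  V = {[p86=p89], [p87], [p90]}: π^{-1}(V) = {p86, p87, p89, p90} ∉ τ ✗.
  V = {[p88], [p90]}: π^{-1}(V) = {p88, p90} ∉ τ ✗.
  V = {[p86=p89], [p88], [p90]}: π^{-1}(V) = {p86, p88, p89, p90} ∈ τ ✓.
  V = {[p87], [p88], [p90]}: π^{-1}(V) = {p87, p88, p90} ∉ τ ✗.
  V = {[p86=p89], [p87], [p88], [p90]}: π^{-1}(V) = {p86, p87, p88, p89, p90} ∈ τ ✓.
Open sets in the quotient: τ_Q = {{}, {[p86=p89], [p88], [p90]}, {[p86=p89], [p87], [p88], [p90]}} (3 elements).


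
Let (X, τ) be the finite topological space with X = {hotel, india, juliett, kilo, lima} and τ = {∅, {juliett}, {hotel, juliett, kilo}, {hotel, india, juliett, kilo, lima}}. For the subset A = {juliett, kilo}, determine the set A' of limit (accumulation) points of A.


A' = {hotel, india, kilo, lima}

For each x ∈ X, list the open sets U ∈ τ with x ∈ U, then check whether U ∩ (A ∖ {x}) ≠ ∅ for every such U.
  x = hotel: opens ∋ x are {hotel, juliett, kilo}, {hotel, india, juliett, kilo, lima}; each meets A ∖ {hotel}, so x IS a limit point.
  x = india: opens ∋ x are {hotel, india, juliett, kilo, lima}; each meets A ∖ {india}, so x IS a limit point.
  x = juliett: open {juliett} ∋ x has {juliett} ∩ (A ∖ {juliett}) = ∅, so x is NOT a limit point.
  x = kilo: opens ∋ x are {hotel, juliett, kilo}, {hotel, india, juliett, kilo, lima}; each meets A ∖ {kilo}, so x IS a limit point.
  x = lima: opens ∋ x are {hotel, india, juliett, kilo, lima}; each meets A ∖ {lima}, so x IS a limit point.
Collecting: A' = {hotel, india, kilo, lima}.


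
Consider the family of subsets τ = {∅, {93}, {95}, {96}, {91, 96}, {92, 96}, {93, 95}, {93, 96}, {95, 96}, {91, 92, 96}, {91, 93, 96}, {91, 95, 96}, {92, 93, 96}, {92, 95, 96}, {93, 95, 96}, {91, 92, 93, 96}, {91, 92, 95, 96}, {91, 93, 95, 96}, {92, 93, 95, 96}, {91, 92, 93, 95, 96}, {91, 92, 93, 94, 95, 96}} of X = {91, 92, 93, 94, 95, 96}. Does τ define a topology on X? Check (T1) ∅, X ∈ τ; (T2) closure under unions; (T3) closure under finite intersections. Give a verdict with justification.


τ IS a topology on X.

Axiom (T1): ∅ ∈ τ? Yes; X ∈ τ? Yes.
Axiom (T2/T3): check pairwise unions and intersections of members of τ.
All pairwise intersections and unions checked — each lies in τ. Therefore τ satisfies (T1), (T2), (T3): it IS a topology on X.


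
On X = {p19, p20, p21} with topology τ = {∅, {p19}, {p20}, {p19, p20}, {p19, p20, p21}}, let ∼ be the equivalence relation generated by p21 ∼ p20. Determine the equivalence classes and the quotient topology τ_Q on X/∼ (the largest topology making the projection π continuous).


X/∼ = {[p19], [p20=p21]}; |τ_Q| = 3.

Equivalence classes: [p19], [p20=p21].
Quotient map π: X → X/∼ sends p19 ↦ [p19], p20 ↦ [p20=p21], p21 ↦ [p20=p21].
For each subset V ⊆ X/∼, compute π^{-1}(V) ⊆ X and check whether π^{-1}(V) ∈ τ. V is open in τ_Q iff π^{-1}(V) ∈ τ.
  V = {}: π^{-1}(V) = ∅ ∈ τ ✓.
  V = {[p19]}: π^{-1}(V) = {p19} ∈ τ ✓.
  V = {[p20=p21]}: π^{-1}(V) = {p20, p21} ∉ τ ✗.
  V = {[p19], [p20=p21]}: π^{-1}(V) = {p19, p20, p21} ∈ τ ✓.
Open sets in the quotient: τ_Q = {{}, {[p19]}, {[p19], [p20=p21]}} (3 elements).


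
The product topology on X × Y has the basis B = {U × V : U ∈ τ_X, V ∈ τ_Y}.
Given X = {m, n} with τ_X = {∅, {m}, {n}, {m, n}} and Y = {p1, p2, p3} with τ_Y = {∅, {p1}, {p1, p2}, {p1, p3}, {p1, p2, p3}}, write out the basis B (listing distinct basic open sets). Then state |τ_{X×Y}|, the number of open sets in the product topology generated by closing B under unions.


Basis B = {∅ × ∅, {m} × {p1}, {n} × {p1}, {m} × {p1, p2}, {m} × {p1, p3}, {m, n} × {p1}, {n} × {p1, p2}, {n} × {p1, p3}, {m} × {p1, p2, p3}, {n} × {p1, p2, p3}, {m, n} × {p1, p2}, {m, n} × {p1, p3}, {m, n} × {p1, p2, p3}}; |τ_{X×Y}| = 25.

Enumerate products U × V with U ∈ τ_X, V ∈ τ_Y (deduplicated):
  ∅ × ∅ = {} (∅)
  {m} × {p1} = {(m,p1)}
  {n} × {p1} = {(n,p1)}
  {m} × {p1, p2} = {(m,p1), (m,p2)}
  {m} × {p1, p3} = {(m,p1), (m,p3)}
  {m, n} × {p1} = {(m,p1), (n,p1)}
  {n} × {p1, p2} = {(n,p1), (n,p2)}
  {n} × {p1, p3} = {(n,p1), (n,p3)}
  {m} × {p1, p2, p3} = {(m,p1), (m,p2), (m,p3)}
  {n} × {p1, p2, p3} = {(n,p1), (n,p2), (n,p3)}
  {m, n} × {p1, p2} = {(m,p1), (m,p2), (n,p1), (n,p2)}
  {m, n} × {p1, p3} = {(m,p1), (m,p3), (n,p1), (n,p3)}
  {m, n} × {p1, p2, p3} = {(m,p1), (m,p2), (m,p3), (n,p1), (n,p2), (n,p3)}
These 13 distinct sets form the basis B.
Close under arbitrary unions to get τ_{X×Y}; counting gives |τ_{X×Y}| = 25.
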